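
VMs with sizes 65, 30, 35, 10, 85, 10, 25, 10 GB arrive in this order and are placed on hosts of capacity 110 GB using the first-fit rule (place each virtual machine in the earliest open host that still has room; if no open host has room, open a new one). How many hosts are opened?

  65 → host 1 (new)  [load 65/110]
  30 → host 1  [load 95/110]
  35 → host 2 (new)  [load 35/110]
  10 → host 1  [load 105/110]
  85 → host 3 (new)  [load 85/110]
  10 → host 2  [load 45/110]
  25 → host 2  [load 70/110]
  10 → host 2  [load 80/110]
3 hosts opened.

3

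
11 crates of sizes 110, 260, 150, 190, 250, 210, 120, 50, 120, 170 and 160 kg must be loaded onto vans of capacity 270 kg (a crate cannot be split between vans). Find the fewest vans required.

8

Total = 260 + 250 + 210 + 190 + 170 + 160 + 150 + 120 + 120 + 110 + 50 = 1790 kg.
Lower bound: ⌈1790/270⌉ = 7 vans.
A packing using 8 vans:
  van 1: 260 = 260
  van 2: 250 = 250
  van 3: 210 + 50 = 260
  van 4: 190 = 190
  van 5: 170 = 170
  van 6: 160 + 110 = 270
  van 7: 150 + 120 = 270
  van 8: 120 = 120
No arrangement into 7 vans stays within capacity, so 8 is optimal.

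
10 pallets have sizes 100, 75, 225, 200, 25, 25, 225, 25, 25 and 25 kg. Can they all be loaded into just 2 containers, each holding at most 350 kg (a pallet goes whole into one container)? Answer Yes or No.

Total = 950 kg; ⌈950/350⌉ = 3.
At least 3 containers are required, but only 2 are allowed.

No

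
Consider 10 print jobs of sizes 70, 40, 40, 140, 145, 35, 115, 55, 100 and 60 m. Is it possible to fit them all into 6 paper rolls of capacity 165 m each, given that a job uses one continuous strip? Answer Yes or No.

A valid assignment using 6 paper rolls:
  roll 1: 145 = 145
  roll 2: 140 = 140
  roll 3: 115 + 40 = 155
  roll 4: 100 + 60 = 160
  roll 5: 70 + 55 + 40 = 165
  roll 6: 35 = 35
Every load is within 165 m, so 6 paper rolls suffice.

Yes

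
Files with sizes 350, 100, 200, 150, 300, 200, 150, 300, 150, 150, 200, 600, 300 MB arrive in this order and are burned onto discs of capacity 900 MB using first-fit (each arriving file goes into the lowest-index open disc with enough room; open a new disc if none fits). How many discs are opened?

4

  350 → disc 1 (new)  [load 350/900]
  100 → disc 1  [load 450/900]
  200 → disc 1  [load 650/900]
  150 → disc 1  [load 800/900]
  300 → disc 2 (new)  [load 300/900]
  200 → disc 2  [load 500/900]
  150 → disc 2  [load 650/900]
  300 → disc 3 (new)  [load 300/900]
  150 → disc 2  [load 800/900]
  150 → disc 3  [load 450/900]
  200 → disc 3  [load 650/900]
  600 → disc 4 (new)  [load 600/900]
  300 → disc 4  [load 900/900]
4 discs opened.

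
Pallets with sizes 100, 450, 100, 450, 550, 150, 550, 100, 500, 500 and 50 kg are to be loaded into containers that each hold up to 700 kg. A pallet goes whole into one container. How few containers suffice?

Total = 550 + 550 + 500 + 500 + 450 + 450 + 150 + 100 + 100 + 100 + 50 = 3500 kg.
Lower bound: ⌈3500/700⌉ = 5 containers.
Also, 6 pallets each exceed 350 kg, and no two of those can share a container, so at least 6 containers are needed.
A packing using 6 containers:
  container 1: 550 + 150 = 700
  container 2: 550 + 100 + 50 = 700
  container 3: 500 + 100 + 100 = 700
  container 4: 500 = 500
  container 5: 450 = 450
  container 6: 450 = 450
This matches the lower bound, so 6 is optimal.

6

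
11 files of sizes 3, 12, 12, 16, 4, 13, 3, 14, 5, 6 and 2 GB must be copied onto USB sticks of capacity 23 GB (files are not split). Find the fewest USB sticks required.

Total = 16 + 14 + 13 + 12 + 12 + 6 + 5 + 4 + 3 + 3 + 2 = 90 GB.
Lower bound: ⌈90/23⌉ = 4 USB sticks.
Also, 5 files each exceed 23/2 GB, and no two of those can share a USB stick, so at least 5 USB sticks are needed.
A packing using 5 USB sticks:
  USB stick 1: 16 + 6 = 22
  USB stick 2: 14 + 5 + 4 = 23
  USB stick 3: 13 + 3 + 3 + 2 = 21
  USB stick 4: 12 = 12
  USB stick 5: 12 = 12
This matches the lower bound, so 5 is optimal.

5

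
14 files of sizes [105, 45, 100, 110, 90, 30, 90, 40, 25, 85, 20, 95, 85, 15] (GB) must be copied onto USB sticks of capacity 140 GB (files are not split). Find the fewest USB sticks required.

Total = 110 + 105 + 100 + 95 + 90 + 90 + 85 + 85 + 45 + 40 + 30 + 25 + 20 + 15 = 935 GB.
Lower bound: ⌈935/140⌉ = 7 USB sticks.
Also, 8 files each exceed 70 GB, and no two of those can share a USB stick, so at least 8 USB sticks are needed.
A packing using 8 USB sticks:
  USB stick 1: 110 + 30 = 140
  USB stick 2: 105 + 25 = 130
  USB stick 3: 100 + 40 = 140
  USB stick 4: 95 + 45 = 140
  USB stick 5: 90 + 20 + 15 = 125
  USB stick 6: 90 = 90
  USB stick 7: 85 = 85
  USB stick 8: 85 = 85
This matches the lower bound, so 8 is optimal.

8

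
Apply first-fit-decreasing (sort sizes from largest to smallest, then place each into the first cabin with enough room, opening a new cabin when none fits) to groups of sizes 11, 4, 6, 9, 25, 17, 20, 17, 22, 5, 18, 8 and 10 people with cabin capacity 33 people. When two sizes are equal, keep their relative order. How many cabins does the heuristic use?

6

Sorted descending: 25, 22, 20, 18, 17, 17, 11, 10, 9, 8, 6, 5, 4.
  25 → cabin 1 (new)  [load 25/33]
  22 → cabin 2 (new)  [load 22/33]
  20 → cabin 3 (new)  [load 20/33]
  18 → cabin 4 (new)  [load 18/33]
  17 → cabin 5 (new)  [load 17/33]
  17 → cabin 6 (new)  [load 17/33]
  11 → cabin 2  [load 33/33]
  10 → cabin 3  [load 30/33]
  9 → cabin 4  [load 27/33]
  8 → cabin 1  [load 33/33]
  6 → cabin 4  [load 33/33]
  5 → cabin 5  [load 22/33]
  4 → cabin 5  [load 26/33]
6 cabins opened.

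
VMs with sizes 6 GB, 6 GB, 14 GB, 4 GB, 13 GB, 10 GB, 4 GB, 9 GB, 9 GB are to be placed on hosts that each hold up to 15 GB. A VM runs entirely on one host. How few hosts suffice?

Total = 14 + 13 + 10 + 9 + 9 + 6 + 6 + 4 + 4 = 75 GB.
Lower bound: ⌈75/15⌉ = 5 hosts.
A packing using 6 hosts:
  host 1: 14 = 14
  host 2: 13 = 13
  host 3: 10 + 4 = 14
  host 4: 9 + 6 = 15
  host 5: 9 + 6 = 15
  host 6: 4 = 4
No arrangement into 5 hosts stays within capacity, so 6 is optimal.

6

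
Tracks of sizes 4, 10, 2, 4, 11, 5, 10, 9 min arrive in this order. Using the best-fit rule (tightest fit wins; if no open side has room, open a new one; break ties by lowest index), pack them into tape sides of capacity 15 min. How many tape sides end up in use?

5

  4 → side 1 (new)  [load 4/15]
  10 → side 1  [load 14/15]
  2 → side 2 (new)  [load 2/15]
  4 → side 2  [load 6/15]
  11 → side 3 (new)  [load 11/15]
  5 → side 2  [load 11/15]
  10 → side 4 (new)  [load 10/15]
  9 → side 5 (new)  [load 9/15]
5 tape sides opened.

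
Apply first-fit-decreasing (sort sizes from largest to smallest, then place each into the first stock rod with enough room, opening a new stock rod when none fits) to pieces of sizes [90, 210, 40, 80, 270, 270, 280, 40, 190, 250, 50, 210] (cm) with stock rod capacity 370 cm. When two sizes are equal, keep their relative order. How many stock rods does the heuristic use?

Sorted descending: 280, 270, 270, 250, 210, 210, 190, 90, 80, 50, 40, 40.
  280 → stock rod 1 (new)  [load 280/370]
  270 → stock rod 2 (new)  [load 270/370]
  270 → stock rod 3 (new)  [load 270/370]
  250 → stock rod 4 (new)  [load 250/370]
  210 → stock rod 5 (new)  [load 210/370]
  210 → stock rod 6 (new)  [load 210/370]
  190 → stock rod 7 (new)  [load 190/370]
  90 → stock rod 1  [load 370/370]
  80 → stock rod 2  [load 350/370]
  50 → stock rod 3  [load 320/370]
  40 → stock rod 3  [load 360/370]
  40 → stock rod 4  [load 290/370]
7 stock rods opened.

7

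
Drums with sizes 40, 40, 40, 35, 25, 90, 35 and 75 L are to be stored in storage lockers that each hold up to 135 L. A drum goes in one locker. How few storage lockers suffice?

3

Total = 90 + 75 + 40 + 40 + 40 + 35 + 35 + 25 = 380 L.
Lower bound: ⌈380/135⌉ = 3 storage lockers.
A packing using 3 storage lockers:
  locker 1: 90 + 40 = 130
  locker 2: 75 + 40 = 115
  locker 3: 40 + 35 + 35 + 25 = 135
This matches the lower bound, so 3 is optimal.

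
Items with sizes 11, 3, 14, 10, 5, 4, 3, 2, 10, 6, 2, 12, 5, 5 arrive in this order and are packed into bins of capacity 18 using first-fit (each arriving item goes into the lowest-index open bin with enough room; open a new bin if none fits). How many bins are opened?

6

  11 → bin 1 (new)  [load 11/18]
  3 → bin 1  [load 14/18]
  14 → bin 2 (new)  [load 14/18]
  10 → bin 3 (new)  [load 10/18]
  5 → bin 3  [load 15/18]
  4 → bin 1  [load 18/18]
  3 → bin 2  [load 17/18]
  2 → bin 3  [load 17/18]
  10 → bin 4 (new)  [load 10/18]
  6 → bin 4  [load 16/18]
  2 → bin 4  [load 18/18]
  12 → bin 5 (new)  [load 12/18]
  5 → bin 5  [load 17/18]
  5 → bin 6 (new)  [load 5/18]
6 bins opened.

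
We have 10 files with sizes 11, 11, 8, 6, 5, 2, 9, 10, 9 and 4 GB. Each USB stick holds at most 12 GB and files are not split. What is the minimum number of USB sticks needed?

7

Total = 11 + 11 + 10 + 9 + 9 + 8 + 6 + 5 + 4 + 2 = 75 GB.
Lower bound: ⌈75/12⌉ = 7 USB sticks.
A packing using 7 USB sticks:
  USB stick 1: 11 = 11
  USB stick 2: 11 = 11
  USB stick 3: 10 + 2 = 12
  USB stick 4: 9 = 9
  USB stick 5: 9 = 9
  USB stick 6: 8 + 4 = 12
  USB stick 7: 6 + 5 = 11
This matches the lower bound, so 7 is optimal.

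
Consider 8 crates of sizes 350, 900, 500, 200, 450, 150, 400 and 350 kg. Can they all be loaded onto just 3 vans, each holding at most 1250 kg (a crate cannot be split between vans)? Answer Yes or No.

Yes

A valid assignment using 3 vans:
  van 1: 900 + 350 = 1250
  van 2: 500 + 450 + 200 = 1150
  van 3: 400 + 350 + 150 = 900
Every load is within 1250 kg, so 3 vans suffice.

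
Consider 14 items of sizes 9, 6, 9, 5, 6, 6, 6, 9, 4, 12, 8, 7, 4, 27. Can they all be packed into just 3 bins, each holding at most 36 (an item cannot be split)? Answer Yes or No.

Total = 118; ⌈118/36⌉ = 4.
At least 4 bins are required, but only 3 are allowed.

No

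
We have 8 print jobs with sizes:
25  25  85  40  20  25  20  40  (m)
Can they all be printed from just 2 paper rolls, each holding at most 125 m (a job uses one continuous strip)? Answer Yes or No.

Total = 280 m; ⌈280/125⌉ = 3.
At least 3 paper rolls are required, but only 2 are allowed.

No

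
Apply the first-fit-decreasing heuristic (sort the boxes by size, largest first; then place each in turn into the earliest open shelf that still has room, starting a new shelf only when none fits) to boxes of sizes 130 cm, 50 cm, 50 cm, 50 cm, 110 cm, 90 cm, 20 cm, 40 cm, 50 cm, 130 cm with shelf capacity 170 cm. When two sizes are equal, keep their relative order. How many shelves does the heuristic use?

Sorted descending: 130, 130, 110, 90, 50, 50, 50, 50, 40, 20.
  130 → shelf 1 (new)  [load 130/170]
  130 → shelf 2 (new)  [load 130/170]
  110 → shelf 3 (new)  [load 110/170]
  90 → shelf 4 (new)  [load 90/170]
  50 → shelf 3  [load 160/170]
  50 → shelf 4  [load 140/170]
  50 → shelf 5 (new)  [load 50/170]
  50 → shelf 5  [load 100/170]
  40 → shelf 1  [load 170/170]
  20 → shelf 2  [load 150/170]
5 shelves opened.

5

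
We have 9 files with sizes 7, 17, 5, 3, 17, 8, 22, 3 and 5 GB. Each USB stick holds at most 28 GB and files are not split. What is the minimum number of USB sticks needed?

Total = 22 + 17 + 17 + 8 + 7 + 5 + 5 + 3 + 3 = 87 GB.
Lower bound: ⌈87/28⌉ = 4 USB sticks.
A packing using 4 USB sticks:
  USB stick 1: 22 + 5 = 27
  USB stick 2: 17 + 8 + 3 = 28
  USB stick 3: 17 + 7 + 3 = 27
  USB stick 4: 5 = 5
This matches the lower bound, so 4 is optimal.

4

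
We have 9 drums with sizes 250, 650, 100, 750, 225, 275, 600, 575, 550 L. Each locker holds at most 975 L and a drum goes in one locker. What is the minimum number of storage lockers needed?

Total = 750 + 650 + 600 + 575 + 550 + 275 + 250 + 225 + 100 = 3975 L.
Lower bound: ⌈3975/975⌉ = 5 storage lockers.
A packing using 5 storage lockers:
  locker 1: 750 + 225 = 975
  locker 2: 650 + 275 = 925
  locker 3: 600 + 250 + 100 = 950
  locker 4: 575 = 575
  locker 5: 550 = 550
This matches the lower bound, so 5 is optimal.

5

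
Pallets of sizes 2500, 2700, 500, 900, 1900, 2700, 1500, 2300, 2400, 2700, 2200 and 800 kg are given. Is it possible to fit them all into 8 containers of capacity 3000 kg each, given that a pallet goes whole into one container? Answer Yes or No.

Total = 23100 kg; ⌈23100/3000⌉ = 8.
The bound of 8 does not rule out 8, but exhaustive search shows no assignment into 8 containers of capacity 3000 kg exists — the minimum is 9.

No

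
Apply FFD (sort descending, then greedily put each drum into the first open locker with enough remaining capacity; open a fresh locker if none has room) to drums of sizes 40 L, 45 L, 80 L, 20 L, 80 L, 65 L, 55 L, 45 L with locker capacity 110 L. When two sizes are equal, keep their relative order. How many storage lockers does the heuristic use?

Sorted descending: 80, 80, 65, 55, 45, 45, 40, 20.
  80 → locker 1 (new)  [load 80/110]
  80 → locker 2 (new)  [load 80/110]
  65 → locker 3 (new)  [load 65/110]
  55 → locker 4 (new)  [load 55/110]
  45 → locker 3  [load 110/110]
  45 → locker 4  [load 100/110]
  40 → locker 5 (new)  [load 40/110]
  20 → locker 1  [load 100/110]
5 storage lockers opened.

5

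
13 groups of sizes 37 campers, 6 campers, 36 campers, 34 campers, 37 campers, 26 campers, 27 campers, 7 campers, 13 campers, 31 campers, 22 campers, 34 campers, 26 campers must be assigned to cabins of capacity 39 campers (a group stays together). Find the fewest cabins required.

Total = 37 + 37 + 36 + 34 + 34 + 31 + 27 + 26 + 26 + 22 + 13 + 7 + 6 = 336 campers.
Lower bound: ⌈336/39⌉ = 9 cabins.
Also, 10 groups each exceed 39/2 campers, and no two of those can share a cabin, so at least 10 cabins are needed.
A packing using 10 cabins:
  cabin 1: 37 = 37
  cabin 2: 37 = 37
  cabin 3: 36 = 36
  cabin 4: 34 = 34
  cabin 5: 34 = 34
  cabin 6: 31 + 7 = 38
  cabin 7: 27 + 6 = 33
  cabin 8: 26 + 13 = 39
  cabin 9: 26 = 26
  cabin 10: 22 = 22
This matches the lower bound, so 10 is optimal.

10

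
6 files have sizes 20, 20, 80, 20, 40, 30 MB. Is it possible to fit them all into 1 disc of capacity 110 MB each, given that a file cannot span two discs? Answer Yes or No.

Total = 210 MB; ⌈210/110⌉ = 2.
At least 2 discs are required, but only 1 is allowed.

No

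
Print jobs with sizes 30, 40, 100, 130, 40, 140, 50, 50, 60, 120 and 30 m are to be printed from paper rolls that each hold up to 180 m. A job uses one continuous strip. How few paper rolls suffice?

Total = 140 + 130 + 120 + 100 + 60 + 50 + 50 + 40 + 40 + 30 + 30 = 790 m.
Lower bound: ⌈790/180⌉ = 5 paper rolls.
A packing using 5 paper rolls:
  roll 1: 140 + 40 = 180
  roll 2: 130 + 50 = 180
  roll 3: 120 + 60 = 180
  roll 4: 100 + 50 + 30 = 180
  roll 5: 40 + 30 = 70
This matches the lower bound, so 5 is optimal.

5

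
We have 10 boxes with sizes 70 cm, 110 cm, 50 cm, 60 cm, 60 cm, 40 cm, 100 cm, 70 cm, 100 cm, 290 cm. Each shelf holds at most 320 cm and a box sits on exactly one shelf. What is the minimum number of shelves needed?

4

Total = 290 + 110 + 100 + 100 + 70 + 70 + 60 + 60 + 50 + 40 = 950 cm.
Lower bound: ⌈950/320⌉ = 3 shelves.
A packing using 4 shelves:
  shelf 1: 290 = 290
  shelf 2: 110 + 100 + 100 = 310
  shelf 3: 70 + 70 + 60 + 60 + 50 = 310
  shelf 4: 40 = 40
No arrangement into 3 shelves stays within capacity, so 4 is optimal.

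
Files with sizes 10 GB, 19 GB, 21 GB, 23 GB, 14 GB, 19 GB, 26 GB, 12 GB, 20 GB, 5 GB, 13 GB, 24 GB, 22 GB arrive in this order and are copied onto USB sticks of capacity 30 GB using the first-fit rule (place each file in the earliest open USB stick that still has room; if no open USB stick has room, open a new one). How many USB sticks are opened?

  10 → USB stick 1 (new)  [load 10/30]
  19 → USB stick 1  [load 29/30]
  21 → USB stick 2 (new)  [load 21/30]
  23 → USB stick 3 (new)  [load 23/30]
  14 → USB stick 4 (new)  [load 14/30]
  19 → USB stick 5 (new)  [load 19/30]
  26 → USB stick 6 (new)  [load 26/30]
  12 → USB stick 4  [load 26/30]
  20 → USB stick 7 (new)  [load 20/30]
  5 → USB stick 2  [load 26/30]
  13 → USB stick 8 (new)  [load 13/30]
  24 → USB stick 9 (new)  [load 24/30]
  22 → USB stick 10 (new)  [load 22/30]
10 USB sticks opened.

10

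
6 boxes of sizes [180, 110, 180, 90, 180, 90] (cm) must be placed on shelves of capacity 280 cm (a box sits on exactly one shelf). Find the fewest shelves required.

4

Total = 180 + 180 + 180 + 110 + 90 + 90 = 830 cm.
Lower bound: ⌈830/280⌉ = 3 shelves.
A packing using 4 shelves:
  shelf 1: 180 + 90 = 270
  shelf 2: 180 + 90 = 270
  shelf 3: 180 = 180
  shelf 4: 110 = 110
No arrangement into 3 shelves stays within capacity, so 4 is optimal.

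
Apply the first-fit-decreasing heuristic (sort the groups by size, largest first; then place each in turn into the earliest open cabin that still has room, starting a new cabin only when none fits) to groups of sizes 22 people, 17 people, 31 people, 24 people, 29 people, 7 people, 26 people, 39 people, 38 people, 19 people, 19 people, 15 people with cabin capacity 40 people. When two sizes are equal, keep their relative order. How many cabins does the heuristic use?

8

Sorted descending: 39, 38, 31, 29, 26, 24, 22, 19, 19, 17, 15, 7.
  39 → cabin 1 (new)  [load 39/40]
  38 → cabin 2 (new)  [load 38/40]
  31 → cabin 3 (new)  [load 31/40]
  29 → cabin 4 (new)  [load 29/40]
  26 → cabin 5 (new)  [load 26/40]
  24 → cabin 6 (new)  [load 24/40]
  22 → cabin 7 (new)  [load 22/40]
  19 → cabin 8 (new)  [load 19/40]
  19 → cabin 8  [load 38/40]
  17 → cabin 7  [load 39/40]
  15 → cabin 6  [load 39/40]
  7 → cabin 3  [load 38/40]
8 cabins opened.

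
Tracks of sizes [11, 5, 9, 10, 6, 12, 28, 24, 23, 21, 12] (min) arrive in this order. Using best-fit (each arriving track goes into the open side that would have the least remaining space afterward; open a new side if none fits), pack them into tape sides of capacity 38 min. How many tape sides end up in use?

  11 → side 1 (new)  [load 11/38]
  5 → side 1  [load 16/38]
  9 → side 1  [load 25/38]
  10 → side 1  [load 35/38]
  6 → side 2 (new)  [load 6/38]
  12 → side 2  [load 18/38]
  28 → side 3 (new)  [load 28/38]
  24 → side 4 (new)  [load 24/38]
  23 → side 5 (new)  [load 23/38]
  21 → side 6 (new)  [load 21/38]
  12 → side 4  [load 36/38]
6 tape sides opened.

6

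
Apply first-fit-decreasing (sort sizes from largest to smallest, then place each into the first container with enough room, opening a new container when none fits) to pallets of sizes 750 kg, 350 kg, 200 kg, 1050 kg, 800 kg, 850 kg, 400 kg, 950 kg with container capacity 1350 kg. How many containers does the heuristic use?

Sorted descending: 1050, 950, 850, 800, 750, 400, 350, 200.
  1050 → container 1 (new)  [load 1050/1350]
  950 → container 2 (new)  [load 950/1350]
  850 → container 3 (new)  [load 850/1350]
  800 → container 4 (new)  [load 800/1350]
  750 → container 5 (new)  [load 750/1350]
  400 → container 2  [load 1350/1350]
  350 → container 3  [load 1200/1350]
  200 → container 1  [load 1250/1350]
5 containers opened.

5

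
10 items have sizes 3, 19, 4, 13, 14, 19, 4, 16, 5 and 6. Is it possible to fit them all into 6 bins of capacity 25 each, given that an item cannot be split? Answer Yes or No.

A valid assignment using 5 bins:
  bin 1: 19 + 6 = 25
  bin 2: 19 + 5 = 24
  bin 3: 16 + 4 + 4 = 24
  bin 4: 14 + 3 = 17
  bin 5: 13 = 13
That uses only 5 ≤ 6, so 6 bins are enough.

Yes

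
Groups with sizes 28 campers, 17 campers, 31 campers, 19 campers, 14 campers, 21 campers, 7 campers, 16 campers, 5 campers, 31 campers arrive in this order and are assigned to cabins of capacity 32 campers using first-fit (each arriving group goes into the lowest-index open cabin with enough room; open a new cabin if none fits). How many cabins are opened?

  28 → cabin 1 (new)  [load 28/32]
  17 → cabin 2 (new)  [load 17/32]
  31 → cabin 3 (new)  [load 31/32]
  19 → cabin 4 (new)  [load 19/32]
  14 → cabin 2  [load 31/32]
  21 → cabin 5 (new)  [load 21/32]
  7 → cabin 4  [load 26/32]
  16 → cabin 6 (new)  [load 16/32]
  5 → cabin 4  [load 31/32]
  31 → cabin 7 (new)  [load 31/32]
7 cabins opened.

7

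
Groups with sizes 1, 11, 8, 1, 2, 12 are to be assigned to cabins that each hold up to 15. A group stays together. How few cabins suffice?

Total = 12 + 11 + 8 + 2 + 1 + 1 = 35.
Lower bound: ⌈35/15⌉ = 3 cabins.
A packing using 3 cabins:
  cabin 1: 12 + 2 + 1 = 15
  cabin 2: 11 + 1 = 12
  cabin 3: 8 = 8
This matches the lower bound, so 3 is optimal.

3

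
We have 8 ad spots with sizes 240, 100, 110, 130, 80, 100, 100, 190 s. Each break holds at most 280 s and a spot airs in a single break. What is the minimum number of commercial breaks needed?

Total = 240 + 190 + 130 + 110 + 100 + 100 + 100 + 80 = 1050 s.
Lower bound: ⌈1050/280⌉ = 4 commercial breaks.
A packing using 5 commercial breaks:
  break 1: 240 = 240
  break 2: 190 + 80 = 270
  break 3: 130 + 110 = 240
  break 4: 100 + 100 = 200
  break 5: 100 = 100
No arrangement into 4 commercial breaks stays within capacity, so 5 is optimal.

5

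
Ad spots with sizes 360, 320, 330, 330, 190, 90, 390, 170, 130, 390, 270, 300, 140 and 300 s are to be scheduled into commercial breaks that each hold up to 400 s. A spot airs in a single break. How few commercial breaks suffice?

11

Total = 390 + 390 + 360 + 330 + 330 + 320 + 300 + 300 + 270 + 190 + 170 + 140 + 130 + 90 = 3710 s.
Lower bound: ⌈3710/400⌉ = 10 commercial breaks.
A packing using 11 commercial breaks:
  break 1: 390 = 390
  break 2: 390 = 390
  break 3: 360 = 360
  break 4: 330 = 330
  break 5: 330 = 330
  break 6: 320 = 320
  break 7: 300 + 90 = 390
  break 8: 300 = 300
  break 9: 270 + 130 = 400
  break 10: 190 + 170 = 360
  break 11: 140 = 140
No arrangement into 10 commercial breaks stays within capacity, so 11 is optimal.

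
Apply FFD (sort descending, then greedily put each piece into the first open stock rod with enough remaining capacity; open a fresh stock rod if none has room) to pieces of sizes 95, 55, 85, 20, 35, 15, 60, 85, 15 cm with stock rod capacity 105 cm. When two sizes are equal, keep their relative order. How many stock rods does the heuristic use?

5

Sorted descending: 95, 85, 85, 60, 55, 35, 20, 15, 15.
  95 → stock rod 1 (new)  [load 95/105]
  85 → stock rod 2 (new)  [load 85/105]
  85 → stock rod 3 (new)  [load 85/105]
  60 → stock rod 4 (new)  [load 60/105]
  55 → stock rod 5 (new)  [load 55/105]
  35 → stock rod 4  [load 95/105]
  20 → stock rod 2  [load 105/105]
  15 → stock rod 3  [load 100/105]
  15 → stock rod 5  [load 70/105]
5 stock rods opened.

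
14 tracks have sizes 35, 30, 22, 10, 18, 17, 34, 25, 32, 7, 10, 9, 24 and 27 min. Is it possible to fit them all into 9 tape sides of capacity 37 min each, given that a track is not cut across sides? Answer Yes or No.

Yes

A valid assignment using 9 tape sides:
  side 1: 35 = 35
  side 2: 34 = 34
  side 3: 32 = 32
  side 4: 30 + 7 = 37
  side 5: 27 + 10 = 37
  side 6: 25 + 10 = 35
  side 7: 24 + 9 = 33
  side 8: 22 = 22
  side 9: 18 + 17 = 35
Every load is within 37 min, so 9 tape sides suffice.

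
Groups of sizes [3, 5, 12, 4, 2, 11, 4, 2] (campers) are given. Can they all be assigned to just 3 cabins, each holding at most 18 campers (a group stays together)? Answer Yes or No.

A valid assignment using 3 cabins:
  cabin 1: 12 + 5 = 17
  cabin 2: 11 + 4 + 3 = 18
  cabin 3: 4 + 2 + 2 = 8
Every load is within 18 campers, so 3 cabins suffice.

Yes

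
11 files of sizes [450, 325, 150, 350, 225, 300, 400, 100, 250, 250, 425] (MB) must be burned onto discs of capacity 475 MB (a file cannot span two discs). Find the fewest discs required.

Total = 450 + 425 + 400 + 350 + 325 + 300 + 250 + 250 + 225 + 150 + 100 = 3225 MB.
Lower bound: ⌈3225/475⌉ = 7 discs.
Also, 8 files each exceed 475/2 MB, and no two of those can share a disc, so at least 8 discs are needed.
A packing using 8 discs:
  disc 1: 450 = 450
  disc 2: 425 = 425
  disc 3: 400 = 400
  disc 4: 350 + 100 = 450
  disc 5: 325 + 150 = 475
  disc 6: 300 = 300
  disc 7: 250 + 225 = 475
  disc 8: 250 = 250
This matches the lower bound, so 8 is optimal.

8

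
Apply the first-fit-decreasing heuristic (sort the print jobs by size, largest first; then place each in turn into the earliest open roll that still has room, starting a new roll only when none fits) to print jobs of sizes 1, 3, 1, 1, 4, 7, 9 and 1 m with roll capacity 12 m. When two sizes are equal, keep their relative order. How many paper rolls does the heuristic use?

3

Sorted descending: 9, 7, 4, 3, 1, 1, 1, 1.
  9 → roll 1 (new)  [load 9/12]
  7 → roll 2 (new)  [load 7/12]
  4 → roll 2  [load 11/12]
  3 → roll 1  [load 12/12]
  1 → roll 2  [load 12/12]
  1 → roll 3 (new)  [load 1/12]
  1 → roll 3  [load 2/12]
  1 → roll 3  [load 3/12]
3 paper rolls opened.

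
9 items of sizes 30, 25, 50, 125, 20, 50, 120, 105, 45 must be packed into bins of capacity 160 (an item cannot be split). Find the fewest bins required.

Total = 125 + 120 + 105 + 50 + 50 + 45 + 30 + 25 + 20 = 570.
Lower bound: ⌈570/160⌉ = 4 bins.
A packing using 4 bins:
  bin 1: 125 + 30 = 155
  bin 2: 120 + 25 = 145
  bin 3: 105 + 50 = 155
  bin 4: 50 + 45 + 20 = 115
This matches the lower bound, so 4 is optimal.

4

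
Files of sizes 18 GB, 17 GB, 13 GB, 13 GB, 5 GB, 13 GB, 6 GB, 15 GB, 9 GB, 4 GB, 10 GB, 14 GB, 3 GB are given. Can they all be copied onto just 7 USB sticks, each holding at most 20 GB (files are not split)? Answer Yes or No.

No

Total = 140 GB; ⌈140/20⌉ = 7.
The bound of 7 does not rule out 7, but exhaustive search shows no assignment into 7 USB sticks of capacity 20 GB exists — the minimum is 8.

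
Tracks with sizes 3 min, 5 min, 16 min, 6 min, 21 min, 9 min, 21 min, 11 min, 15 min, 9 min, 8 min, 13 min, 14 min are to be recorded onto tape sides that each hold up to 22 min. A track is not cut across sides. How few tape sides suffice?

Total = 21 + 21 + 16 + 15 + 14 + 13 + 11 + 9 + 9 + 8 + 6 + 5 + 3 = 151 min.
Lower bound: ⌈151/22⌉ = 7 tape sides.
A packing using 8 tape sides:
  side 1: 21 = 21
  side 2: 21 = 21
  side 3: 16 + 6 = 22
  side 4: 15 + 5 = 20
  side 5: 14 + 8 = 22
  side 6: 13 + 9 = 22
  side 7: 11 + 9 = 20
  side 8: 3 = 3
No arrangement into 7 tape sides stays within capacity, so 8 is optimal.

8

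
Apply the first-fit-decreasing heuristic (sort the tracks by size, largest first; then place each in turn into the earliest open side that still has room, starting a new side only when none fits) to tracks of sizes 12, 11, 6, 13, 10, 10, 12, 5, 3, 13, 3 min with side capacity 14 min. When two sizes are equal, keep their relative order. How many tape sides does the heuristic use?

Sorted descending: 13, 13, 12, 12, 11, 10, 10, 6, 5, 3, 3.
  13 → side 1 (new)  [load 13/14]
  13 → side 2 (new)  [load 13/14]
  12 → side 3 (new)  [load 12/14]
  12 → side 4 (new)  [load 12/14]
  11 → side 5 (new)  [load 11/14]
  10 → side 6 (new)  [load 10/14]
  10 → side 7 (new)  [load 10/14]
  6 → side 8 (new)  [load 6/14]
  5 → side 8  [load 11/14]
  3 → side 5  [load 14/14]
  3 → side 6  [load 13/14]
8 tape sides opened.

8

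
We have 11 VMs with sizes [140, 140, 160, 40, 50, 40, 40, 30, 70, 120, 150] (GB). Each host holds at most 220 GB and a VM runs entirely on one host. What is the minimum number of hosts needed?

5

Total = 160 + 150 + 140 + 140 + 120 + 70 + 50 + 40 + 40 + 40 + 30 = 980 GB.
Lower bound: ⌈980/220⌉ = 5 hosts.
A packing using 5 hosts:
  host 1: 160 + 50 = 210
  host 2: 150 + 70 = 220
  host 3: 140 + 40 + 40 = 220
  host 4: 140 + 40 + 30 = 210
  host 5: 120 = 120
This matches the lower bound, so 5 is optimal.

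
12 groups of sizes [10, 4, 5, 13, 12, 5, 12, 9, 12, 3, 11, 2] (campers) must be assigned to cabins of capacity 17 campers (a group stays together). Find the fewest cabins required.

7

Total = 13 + 12 + 12 + 12 + 11 + 10 + 9 + 5 + 5 + 4 + 3 + 2 = 98 campers.
Lower bound: ⌈98/17⌉ = 6 cabins.
Also, 7 groups each exceed 17/2 campers, and no two of those can share a cabin, so at least 7 cabins are needed.
A packing using 7 cabins:
  cabin 1: 13 + 4 = 17
  cabin 2: 12 + 5 = 17
  cabin 3: 12 + 5 = 17
  cabin 4: 12 + 3 + 2 = 17
  cabin 5: 11 = 11
  cabin 6: 10 = 10
  cabin 7: 9 = 9
This matches the lower bound, so 7 is optimal.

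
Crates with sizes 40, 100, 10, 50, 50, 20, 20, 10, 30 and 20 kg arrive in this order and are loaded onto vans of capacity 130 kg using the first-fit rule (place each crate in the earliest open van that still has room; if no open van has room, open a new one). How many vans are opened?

3

  40 → van 1 (new)  [load 40/130]
  100 → van 2 (new)  [load 100/130]
  10 → van 1  [load 50/130]
  50 → van 1  [load 100/130]
  50 → van 3 (new)  [load 50/130]
  20 → van 1  [load 120/130]
  20 → van 2  [load 120/130]
  10 → van 1  [load 130/130]
  30 → van 3  [load 80/130]
  20 → van 3  [load 100/130]
3 vans opened.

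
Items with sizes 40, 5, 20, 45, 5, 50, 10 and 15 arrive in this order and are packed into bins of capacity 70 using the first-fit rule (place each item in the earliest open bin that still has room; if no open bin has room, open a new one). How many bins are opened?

3

  40 → bin 1 (new)  [load 40/70]
  5 → bin 1  [load 45/70]
  20 → bin 1  [load 65/70]
  45 → bin 2 (new)  [load 45/70]
  5 → bin 1  [load 70/70]
  50 → bin 3 (new)  [load 50/70]
  10 → bin 2  [load 55/70]
  15 → bin 2  [load 70/70]
3 bins opened.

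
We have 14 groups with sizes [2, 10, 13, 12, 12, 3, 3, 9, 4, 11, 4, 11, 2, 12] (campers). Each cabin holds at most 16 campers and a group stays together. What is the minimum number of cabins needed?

Total = 13 + 12 + 12 + 12 + 11 + 11 + 10 + 9 + 4 + 4 + 3 + 3 + 2 + 2 = 108 campers.
Lower bound: ⌈108/16⌉ = 7 cabins.
Also, 8 groups each exceed 8 campers, and no two of those can share a cabin, so at least 8 cabins are needed.
A packing using 8 cabins:
  cabin 1: 13 + 3 = 16
  cabin 2: 12 + 4 = 16
  cabin 3: 12 + 4 = 16
  cabin 4: 12 + 3 = 15
  cabin 5: 11 + 2 + 2 = 15
  cabin 6: 11 = 11
  cabin 7: 10 = 10
  cabin 8: 9 = 9
This matches the lower bound, so 8 is optimal.

8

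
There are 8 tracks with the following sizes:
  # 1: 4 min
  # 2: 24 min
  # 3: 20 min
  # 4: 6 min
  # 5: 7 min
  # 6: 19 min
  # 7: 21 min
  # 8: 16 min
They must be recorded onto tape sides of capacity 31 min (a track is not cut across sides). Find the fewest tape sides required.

5

Total = 24 + 21 + 20 + 19 + 16 + 7 + 6 + 4 = 117 min.
Lower bound: ⌈117/31⌉ = 4 tape sides.
Also, 5 tracks each exceed 31/2 min, and no two of those can share a side, so at least 5 tape sides are needed.
A packing using 5 tape sides:
  side 1: 24 + 7 = 31
  side 2: 21 + 6 + 4 = 31
  side 3: 20 = 20
  side 4: 19 = 19
  side 5: 16 = 16
This matches the lower bound, so 5 is optimal.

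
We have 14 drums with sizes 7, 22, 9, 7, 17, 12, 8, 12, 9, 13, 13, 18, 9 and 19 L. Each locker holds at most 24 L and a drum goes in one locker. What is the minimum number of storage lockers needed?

8

Total = 22 + 19 + 18 + 17 + 13 + 13 + 12 + 12 + 9 + 9 + 9 + 8 + 7 + 7 = 175 L.
Lower bound: ⌈175/24⌉ = 8 storage lockers.
A packing using 8 storage lockers:
  locker 1: 22 = 22
  locker 2: 19 = 19
  locker 3: 18 = 18
  locker 4: 17 + 7 = 24
  locker 5: 13 + 9 = 22
  locker 6: 13 + 9 = 22
  locker 7: 12 + 12 = 24
  locker 8: 9 + 8 + 7 = 24
This matches the lower bound, so 8 is optimal.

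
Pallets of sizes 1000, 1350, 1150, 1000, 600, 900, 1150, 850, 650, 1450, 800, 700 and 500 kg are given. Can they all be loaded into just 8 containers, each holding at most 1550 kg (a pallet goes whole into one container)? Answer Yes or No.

No

Total = 12100 kg; ⌈12100/1550⌉ = 8.
9 pallets each exceed half the capacity and cannot share a container, forcing at least 9 containers.
At least 9 containers are required, but only 8 are allowed.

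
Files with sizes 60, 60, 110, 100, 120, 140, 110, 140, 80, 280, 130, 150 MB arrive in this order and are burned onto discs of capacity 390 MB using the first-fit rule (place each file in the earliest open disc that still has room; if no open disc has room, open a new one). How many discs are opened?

  60 → disc 1 (new)  [load 60/390]
  60 → disc 1  [load 120/390]
  110 → disc 1  [load 230/390]
  100 → disc 1  [load 330/390]
  120 → disc 2 (new)  [load 120/390]
  140 → disc 2  [load 260/390]
  110 → disc 2  [load 370/390]
  140 → disc 3 (new)  [load 140/390]
  80 → disc 3  [load 220/390]
  280 → disc 4 (new)  [load 280/390]
  130 → disc 3  [load 350/390]
  150 → disc 5 (new)  [load 150/390]
5 discs opened.

5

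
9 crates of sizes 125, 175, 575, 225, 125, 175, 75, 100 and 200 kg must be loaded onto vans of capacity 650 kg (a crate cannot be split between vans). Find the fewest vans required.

3

Total = 575 + 225 + 200 + 175 + 175 + 125 + 125 + 100 + 75 = 1775 kg.
Lower bound: ⌈1775/650⌉ = 3 vans.
A packing using 3 vans:
  van 1: 575 + 75 = 650
  van 2: 225 + 200 + 175 = 600
  van 3: 175 + 125 + 125 + 100 = 525
This matches the lower bound, so 3 is optimal.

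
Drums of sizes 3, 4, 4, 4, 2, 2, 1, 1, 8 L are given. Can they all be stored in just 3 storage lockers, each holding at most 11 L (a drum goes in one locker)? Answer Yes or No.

A valid assignment using 3 storage lockers:
  locker 1: 8 + 3 = 11
  locker 2: 4 + 4 + 2 + 1 = 11
  locker 3: 4 + 2 + 1 = 7
Every load is within 11 L, so 3 storage lockers suffice.

Yes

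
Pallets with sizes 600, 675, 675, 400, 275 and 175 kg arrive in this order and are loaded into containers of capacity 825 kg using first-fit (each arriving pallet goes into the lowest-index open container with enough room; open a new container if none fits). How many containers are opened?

4

  600 → container 1 (new)  [load 600/825]
  675 → container 2 (new)  [load 675/825]
  675 → container 3 (new)  [load 675/825]
  400 → container 4 (new)  [load 400/825]
  275 → container 4  [load 675/825]
  175 → container 1  [load 775/825]
4 containers opened.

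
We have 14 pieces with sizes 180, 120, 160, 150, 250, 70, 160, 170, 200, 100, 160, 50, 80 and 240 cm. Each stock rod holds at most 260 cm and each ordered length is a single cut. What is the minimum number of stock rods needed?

10

Total = 250 + 240 + 200 + 180 + 170 + 160 + 160 + 160 + 150 + 120 + 100 + 80 + 70 + 50 = 2090 cm.
Lower bound: ⌈2090/260⌉ = 9 stock rods.
A packing using 10 stock rods:
  stock rod 1: 250 = 250
  stock rod 2: 240 = 240
  stock rod 3: 200 + 50 = 250
  stock rod 4: 180 + 80 = 260
  stock rod 5: 170 + 70 = 240
  stock rod 6: 160 + 100 = 260
  stock rod 7: 160 = 160
  stock rod 8: 160 = 160
  stock rod 9: 150 = 150
  stock rod 10: 120 = 120
No arrangement into 9 stock rods stays within capacity, so 10 is optimal.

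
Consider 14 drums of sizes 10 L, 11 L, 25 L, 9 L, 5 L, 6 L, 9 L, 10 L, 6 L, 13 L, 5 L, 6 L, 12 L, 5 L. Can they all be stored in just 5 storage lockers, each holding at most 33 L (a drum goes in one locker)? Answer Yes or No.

A valid assignment using 5 storage lockers:
  locker 1: 25 + 6 = 31
  locker 2: 13 + 12 + 6 = 31
  locker 3: 11 + 10 + 10 = 31
  locker 4: 9 + 9 + 6 + 5 = 29
  locker 5: 5 + 5 = 10
Every load is within 33 L, so 5 storage lockers suffice.

Yes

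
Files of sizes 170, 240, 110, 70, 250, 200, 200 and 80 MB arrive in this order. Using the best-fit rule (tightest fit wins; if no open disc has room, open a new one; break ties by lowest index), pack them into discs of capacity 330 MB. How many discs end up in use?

  170 → disc 1 (new)  [load 170/330]
  240 → disc 2 (new)  [load 240/330]
  110 → disc 1  [load 280/330]
  70 → disc 2  [load 310/330]
  250 → disc 3 (new)  [load 250/330]
  200 → disc 4 (new)  [load 200/330]
  200 → disc 5 (new)  [load 200/330]
  80 → disc 3  [load 330/330]
5 discs opened.

5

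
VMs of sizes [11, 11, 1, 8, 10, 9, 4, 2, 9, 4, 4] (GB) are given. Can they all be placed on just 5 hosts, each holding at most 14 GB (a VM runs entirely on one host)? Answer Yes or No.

Total = 73 GB; ⌈73/14⌉ = 6.
At least 6 hosts are required, but only 5 are allowed.

No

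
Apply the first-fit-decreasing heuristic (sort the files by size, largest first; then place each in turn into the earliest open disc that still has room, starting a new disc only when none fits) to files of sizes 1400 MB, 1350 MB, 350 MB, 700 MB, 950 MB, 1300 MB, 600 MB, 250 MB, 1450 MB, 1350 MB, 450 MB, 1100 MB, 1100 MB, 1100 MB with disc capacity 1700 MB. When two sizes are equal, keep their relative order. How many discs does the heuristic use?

9

Sorted descending: 1450, 1400, 1350, 1350, 1300, 1100, 1100, 1100, 950, 700, 600, 450, 350, 250.
  1450 → disc 1 (new)  [load 1450/1700]
  1400 → disc 2 (new)  [load 1400/1700]
  1350 → disc 3 (new)  [load 1350/1700]
  1350 → disc 4 (new)  [load 1350/1700]
  1300 → disc 5 (new)  [load 1300/1700]
  1100 → disc 6 (new)  [load 1100/1700]
  1100 → disc 7 (new)  [load 1100/1700]
  1100 → disc 8 (new)  [load 1100/1700]
  950 → disc 9 (new)  [load 950/1700]
  700 → disc 9  [load 1650/1700]
  600 → disc 6  [load 1700/1700]
  450 → disc 7  [load 1550/1700]
  350 → disc 3  [load 1700/1700]
  250 → disc 1  [load 1700/1700]
9 discs opened.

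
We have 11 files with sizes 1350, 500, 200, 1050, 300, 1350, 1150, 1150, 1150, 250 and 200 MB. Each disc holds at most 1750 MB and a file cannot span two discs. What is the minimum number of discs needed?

6

Total = 1350 + 1350 + 1150 + 1150 + 1150 + 1050 + 500 + 300 + 250 + 200 + 200 = 8650 MB.
Lower bound: ⌈8650/1750⌉ = 5 discs.
Also, 6 files each exceed 875 MB, and no two of those can share a disc, so at least 6 discs are needed.
A packing using 6 discs:
  disc 1: 1350 + 300 = 1650
  disc 2: 1350 + 250 = 1600
  disc 3: 1150 + 500 = 1650
  disc 4: 1150 + 200 + 200 = 1550
  disc 5: 1150 = 1150
  disc 6: 1050 = 1050
This matches the lower bound, so 6 is optimal.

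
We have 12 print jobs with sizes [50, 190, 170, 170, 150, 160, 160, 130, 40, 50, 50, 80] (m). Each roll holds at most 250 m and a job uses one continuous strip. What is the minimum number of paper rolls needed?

Total = 190 + 170 + 170 + 160 + 160 + 150 + 130 + 80 + 50 + 50 + 50 + 40 = 1400 m.
Lower bound: ⌈1400/250⌉ = 6 paper rolls.
Also, 7 print jobs each exceed 125 m, and no two of those can share a roll, so at least 7 paper rolls are needed.
A packing using 7 paper rolls:
  roll 1: 190 + 50 = 240
  roll 2: 170 + 80 = 250
  roll 3: 170 + 50 = 220
  roll 4: 160 + 50 + 40 = 250
  roll 5: 160 = 160
  roll 6: 150 = 150
  roll 7: 130 = 130
This matches the lower bound, so 7 is optimal.

7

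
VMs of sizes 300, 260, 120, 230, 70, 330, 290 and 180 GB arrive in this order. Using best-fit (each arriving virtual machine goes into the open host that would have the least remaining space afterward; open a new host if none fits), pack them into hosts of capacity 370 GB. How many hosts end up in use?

6

  300 → host 1 (new)  [load 300/370]
  260 → host 2 (new)  [load 260/370]
  120 → host 3 (new)  [load 120/370]
  230 → host 3  [load 350/370]
  70 → host 1  [load 370/370]
  330 → host 4 (new)  [load 330/370]
  290 → host 5 (new)  [load 290/370]
  180 → host 6 (new)  [load 180/370]
6 hosts opened.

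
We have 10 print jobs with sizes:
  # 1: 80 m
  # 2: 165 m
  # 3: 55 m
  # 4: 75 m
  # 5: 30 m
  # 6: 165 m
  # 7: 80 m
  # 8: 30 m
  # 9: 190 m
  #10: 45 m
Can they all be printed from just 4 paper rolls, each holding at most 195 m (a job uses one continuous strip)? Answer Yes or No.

Total = 915 m; ⌈915/195⌉ = 5.
At least 5 paper rolls are required, but only 4 are allowed.

No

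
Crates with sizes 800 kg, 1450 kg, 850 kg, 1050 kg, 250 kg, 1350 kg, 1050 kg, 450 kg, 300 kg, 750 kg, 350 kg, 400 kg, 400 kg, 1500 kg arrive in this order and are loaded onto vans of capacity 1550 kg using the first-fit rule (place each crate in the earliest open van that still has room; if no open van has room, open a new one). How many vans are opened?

  800 → van 1 (new)  [load 800/1550]
  1450 → van 2 (new)  [load 1450/1550]
  850 → van 3 (new)  [load 850/1550]
  1050 → van 4 (new)  [load 1050/1550]
  250 → van 1  [load 1050/1550]
  1350 → van 5 (new)  [load 1350/1550]
  1050 → van 6 (new)  [load 1050/1550]
  450 → van 1  [load 1500/1550]
  300 → van 3  [load 1150/1550]
  750 → van 7 (new)  [load 750/1550]
  350 → van 3  [load 1500/1550]
  400 → van 4  [load 1450/1550]
  400 → van 6  [load 1450/1550]
  1500 → van 8 (new)  [load 1500/1550]
8 vans opened.

8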